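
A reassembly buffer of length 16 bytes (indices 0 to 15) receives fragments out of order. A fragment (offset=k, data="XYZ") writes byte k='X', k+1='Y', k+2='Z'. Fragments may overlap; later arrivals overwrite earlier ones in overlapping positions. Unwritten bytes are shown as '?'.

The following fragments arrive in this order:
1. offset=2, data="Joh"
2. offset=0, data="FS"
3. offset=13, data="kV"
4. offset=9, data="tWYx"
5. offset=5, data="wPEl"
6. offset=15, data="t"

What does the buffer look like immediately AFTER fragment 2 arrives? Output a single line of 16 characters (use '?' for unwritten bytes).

Answer: FSJoh???????????

Derivation:
Fragment 1: offset=2 data="Joh" -> buffer=??Joh???????????
Fragment 2: offset=0 data="FS" -> buffer=FSJoh???????????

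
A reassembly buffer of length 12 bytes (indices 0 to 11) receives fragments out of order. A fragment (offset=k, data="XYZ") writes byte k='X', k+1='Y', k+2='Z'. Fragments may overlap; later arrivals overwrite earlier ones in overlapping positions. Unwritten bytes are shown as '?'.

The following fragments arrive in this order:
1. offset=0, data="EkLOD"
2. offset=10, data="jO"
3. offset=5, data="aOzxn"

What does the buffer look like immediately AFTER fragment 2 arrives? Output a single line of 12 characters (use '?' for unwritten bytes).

Fragment 1: offset=0 data="EkLOD" -> buffer=EkLOD???????
Fragment 2: offset=10 data="jO" -> buffer=EkLOD?????jO

Answer: EkLOD?????jO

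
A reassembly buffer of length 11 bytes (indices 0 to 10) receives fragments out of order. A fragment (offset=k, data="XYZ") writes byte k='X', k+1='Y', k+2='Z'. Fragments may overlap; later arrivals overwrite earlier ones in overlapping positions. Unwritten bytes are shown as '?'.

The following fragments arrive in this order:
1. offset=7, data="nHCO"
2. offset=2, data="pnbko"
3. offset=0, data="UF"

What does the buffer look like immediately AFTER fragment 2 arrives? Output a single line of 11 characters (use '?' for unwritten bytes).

Fragment 1: offset=7 data="nHCO" -> buffer=???????nHCO
Fragment 2: offset=2 data="pnbko" -> buffer=??pnbkonHCO

Answer: ??pnbkonHCO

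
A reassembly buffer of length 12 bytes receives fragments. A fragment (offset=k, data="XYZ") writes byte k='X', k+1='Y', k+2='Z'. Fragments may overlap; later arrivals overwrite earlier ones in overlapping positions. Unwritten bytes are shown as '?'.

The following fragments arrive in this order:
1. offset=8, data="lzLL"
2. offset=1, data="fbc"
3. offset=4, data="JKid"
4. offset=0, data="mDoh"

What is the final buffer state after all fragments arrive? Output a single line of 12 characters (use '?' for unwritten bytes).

Answer: mDohJKidlzLL

Derivation:
Fragment 1: offset=8 data="lzLL" -> buffer=????????lzLL
Fragment 2: offset=1 data="fbc" -> buffer=?fbc????lzLL
Fragment 3: offset=4 data="JKid" -> buffer=?fbcJKidlzLL
Fragment 4: offset=0 data="mDoh" -> buffer=mDohJKidlzLL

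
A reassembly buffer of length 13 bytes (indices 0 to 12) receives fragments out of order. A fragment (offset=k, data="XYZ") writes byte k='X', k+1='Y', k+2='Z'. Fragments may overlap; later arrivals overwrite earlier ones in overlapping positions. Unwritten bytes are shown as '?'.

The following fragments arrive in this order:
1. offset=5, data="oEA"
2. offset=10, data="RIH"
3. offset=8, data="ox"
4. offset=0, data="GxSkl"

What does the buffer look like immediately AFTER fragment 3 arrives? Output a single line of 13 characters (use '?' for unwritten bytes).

Fragment 1: offset=5 data="oEA" -> buffer=?????oEA?????
Fragment 2: offset=10 data="RIH" -> buffer=?????oEA??RIH
Fragment 3: offset=8 data="ox" -> buffer=?????oEAoxRIH

Answer: ?????oEAoxRIH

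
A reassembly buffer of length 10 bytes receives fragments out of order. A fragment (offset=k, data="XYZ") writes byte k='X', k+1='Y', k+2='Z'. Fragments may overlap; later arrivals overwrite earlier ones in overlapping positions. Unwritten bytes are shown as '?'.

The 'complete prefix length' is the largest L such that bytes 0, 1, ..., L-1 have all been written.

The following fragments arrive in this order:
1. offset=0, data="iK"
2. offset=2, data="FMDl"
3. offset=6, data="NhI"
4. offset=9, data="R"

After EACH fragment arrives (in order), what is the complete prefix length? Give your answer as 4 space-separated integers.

Answer: 2 6 9 10

Derivation:
Fragment 1: offset=0 data="iK" -> buffer=iK???????? -> prefix_len=2
Fragment 2: offset=2 data="FMDl" -> buffer=iKFMDl???? -> prefix_len=6
Fragment 3: offset=6 data="NhI" -> buffer=iKFMDlNhI? -> prefix_len=9
Fragment 4: offset=9 data="R" -> buffer=iKFMDlNhIR -> prefix_len=10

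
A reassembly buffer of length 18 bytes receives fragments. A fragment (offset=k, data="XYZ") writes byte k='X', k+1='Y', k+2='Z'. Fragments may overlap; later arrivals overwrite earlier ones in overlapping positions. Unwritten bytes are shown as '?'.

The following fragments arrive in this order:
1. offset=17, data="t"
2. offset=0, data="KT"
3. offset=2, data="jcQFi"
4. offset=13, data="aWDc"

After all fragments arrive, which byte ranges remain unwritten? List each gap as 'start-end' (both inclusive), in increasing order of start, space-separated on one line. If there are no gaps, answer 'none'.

Fragment 1: offset=17 len=1
Fragment 2: offset=0 len=2
Fragment 3: offset=2 len=5
Fragment 4: offset=13 len=4
Gaps: 7-12

Answer: 7-12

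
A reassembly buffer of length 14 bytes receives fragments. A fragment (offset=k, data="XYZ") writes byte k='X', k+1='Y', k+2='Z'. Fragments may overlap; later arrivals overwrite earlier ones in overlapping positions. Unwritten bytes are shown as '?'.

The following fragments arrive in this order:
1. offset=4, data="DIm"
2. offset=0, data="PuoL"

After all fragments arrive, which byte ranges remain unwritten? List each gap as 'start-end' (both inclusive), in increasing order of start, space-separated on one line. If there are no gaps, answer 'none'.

Answer: 7-13

Derivation:
Fragment 1: offset=4 len=3
Fragment 2: offset=0 len=4
Gaps: 7-13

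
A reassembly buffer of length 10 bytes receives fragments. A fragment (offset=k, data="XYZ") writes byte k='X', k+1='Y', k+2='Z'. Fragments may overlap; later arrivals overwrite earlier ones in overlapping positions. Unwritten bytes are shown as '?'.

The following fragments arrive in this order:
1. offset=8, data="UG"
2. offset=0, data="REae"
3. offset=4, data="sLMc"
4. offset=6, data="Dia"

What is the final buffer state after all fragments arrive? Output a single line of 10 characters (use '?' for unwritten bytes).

Answer: REaesLDiaG

Derivation:
Fragment 1: offset=8 data="UG" -> buffer=????????UG
Fragment 2: offset=0 data="REae" -> buffer=REae????UG
Fragment 3: offset=4 data="sLMc" -> buffer=REaesLMcUG
Fragment 4: offset=6 data="Dia" -> buffer=REaesLDiaG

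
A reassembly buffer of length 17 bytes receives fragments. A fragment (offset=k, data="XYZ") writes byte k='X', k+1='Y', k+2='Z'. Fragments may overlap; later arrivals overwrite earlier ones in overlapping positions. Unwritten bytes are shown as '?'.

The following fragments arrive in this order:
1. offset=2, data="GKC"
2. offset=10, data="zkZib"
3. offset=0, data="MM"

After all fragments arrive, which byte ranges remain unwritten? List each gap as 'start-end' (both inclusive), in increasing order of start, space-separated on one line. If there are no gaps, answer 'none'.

Answer: 5-9 15-16

Derivation:
Fragment 1: offset=2 len=3
Fragment 2: offset=10 len=5
Fragment 3: offset=0 len=2
Gaps: 5-9 15-16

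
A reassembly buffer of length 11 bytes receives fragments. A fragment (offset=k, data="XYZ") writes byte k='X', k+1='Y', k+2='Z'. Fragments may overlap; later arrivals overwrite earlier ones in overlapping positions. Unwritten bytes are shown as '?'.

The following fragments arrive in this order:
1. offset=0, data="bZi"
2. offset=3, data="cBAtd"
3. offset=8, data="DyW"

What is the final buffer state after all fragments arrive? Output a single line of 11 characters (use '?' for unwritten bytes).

Fragment 1: offset=0 data="bZi" -> buffer=bZi????????
Fragment 2: offset=3 data="cBAtd" -> buffer=bZicBAtd???
Fragment 3: offset=8 data="DyW" -> buffer=bZicBAtdDyW

Answer: bZicBAtdDyW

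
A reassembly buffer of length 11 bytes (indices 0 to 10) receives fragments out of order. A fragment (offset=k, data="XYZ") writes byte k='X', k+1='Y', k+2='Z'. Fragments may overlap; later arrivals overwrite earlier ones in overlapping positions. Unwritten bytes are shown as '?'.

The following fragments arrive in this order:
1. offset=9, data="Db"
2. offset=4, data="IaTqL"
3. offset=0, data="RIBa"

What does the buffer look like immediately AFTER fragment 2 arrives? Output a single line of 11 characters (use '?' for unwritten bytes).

Answer: ????IaTqLDb

Derivation:
Fragment 1: offset=9 data="Db" -> buffer=?????????Db
Fragment 2: offset=4 data="IaTqL" -> buffer=????IaTqLDb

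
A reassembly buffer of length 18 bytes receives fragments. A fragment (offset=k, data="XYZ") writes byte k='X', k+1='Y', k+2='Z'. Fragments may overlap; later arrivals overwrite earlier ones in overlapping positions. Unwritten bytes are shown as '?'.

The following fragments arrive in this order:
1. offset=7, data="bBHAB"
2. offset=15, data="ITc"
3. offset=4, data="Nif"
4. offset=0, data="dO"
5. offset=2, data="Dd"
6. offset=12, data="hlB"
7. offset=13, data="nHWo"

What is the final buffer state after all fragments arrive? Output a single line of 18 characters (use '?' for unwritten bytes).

Answer: dODdNifbBHABhnHWoc

Derivation:
Fragment 1: offset=7 data="bBHAB" -> buffer=???????bBHAB??????
Fragment 2: offset=15 data="ITc" -> buffer=???????bBHAB???ITc
Fragment 3: offset=4 data="Nif" -> buffer=????NifbBHAB???ITc
Fragment 4: offset=0 data="dO" -> buffer=dO??NifbBHAB???ITc
Fragment 5: offset=2 data="Dd" -> buffer=dODdNifbBHAB???ITc
Fragment 6: offset=12 data="hlB" -> buffer=dODdNifbBHABhlBITc
Fragment 7: offset=13 data="nHWo" -> buffer=dODdNifbBHABhnHWoc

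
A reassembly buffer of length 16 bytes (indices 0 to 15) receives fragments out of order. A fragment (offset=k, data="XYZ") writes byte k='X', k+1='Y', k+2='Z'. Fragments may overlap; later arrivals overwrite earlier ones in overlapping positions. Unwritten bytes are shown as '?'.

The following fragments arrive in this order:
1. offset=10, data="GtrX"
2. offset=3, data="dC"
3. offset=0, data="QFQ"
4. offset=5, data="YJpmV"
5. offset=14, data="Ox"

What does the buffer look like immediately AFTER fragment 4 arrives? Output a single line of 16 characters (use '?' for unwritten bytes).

Fragment 1: offset=10 data="GtrX" -> buffer=??????????GtrX??
Fragment 2: offset=3 data="dC" -> buffer=???dC?????GtrX??
Fragment 3: offset=0 data="QFQ" -> buffer=QFQdC?????GtrX??
Fragment 4: offset=5 data="YJpmV" -> buffer=QFQdCYJpmVGtrX??

Answer: QFQdCYJpmVGtrX??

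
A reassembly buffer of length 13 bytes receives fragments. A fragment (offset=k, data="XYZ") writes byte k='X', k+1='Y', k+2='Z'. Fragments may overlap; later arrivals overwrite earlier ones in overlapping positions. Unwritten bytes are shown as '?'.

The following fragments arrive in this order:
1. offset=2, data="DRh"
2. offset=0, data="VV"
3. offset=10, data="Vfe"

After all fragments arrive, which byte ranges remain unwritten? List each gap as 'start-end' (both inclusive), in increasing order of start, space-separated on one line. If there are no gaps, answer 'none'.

Fragment 1: offset=2 len=3
Fragment 2: offset=0 len=2
Fragment 3: offset=10 len=3
Gaps: 5-9

Answer: 5-9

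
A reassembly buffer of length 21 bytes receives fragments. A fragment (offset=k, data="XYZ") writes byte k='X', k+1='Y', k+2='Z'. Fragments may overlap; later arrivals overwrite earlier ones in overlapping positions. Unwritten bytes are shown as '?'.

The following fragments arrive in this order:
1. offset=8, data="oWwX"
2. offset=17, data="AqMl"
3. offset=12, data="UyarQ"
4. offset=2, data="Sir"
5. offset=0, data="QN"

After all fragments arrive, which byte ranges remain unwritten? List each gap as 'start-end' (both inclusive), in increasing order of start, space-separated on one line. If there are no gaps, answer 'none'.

Fragment 1: offset=8 len=4
Fragment 2: offset=17 len=4
Fragment 3: offset=12 len=5
Fragment 4: offset=2 len=3
Fragment 5: offset=0 len=2
Gaps: 5-7

Answer: 5-7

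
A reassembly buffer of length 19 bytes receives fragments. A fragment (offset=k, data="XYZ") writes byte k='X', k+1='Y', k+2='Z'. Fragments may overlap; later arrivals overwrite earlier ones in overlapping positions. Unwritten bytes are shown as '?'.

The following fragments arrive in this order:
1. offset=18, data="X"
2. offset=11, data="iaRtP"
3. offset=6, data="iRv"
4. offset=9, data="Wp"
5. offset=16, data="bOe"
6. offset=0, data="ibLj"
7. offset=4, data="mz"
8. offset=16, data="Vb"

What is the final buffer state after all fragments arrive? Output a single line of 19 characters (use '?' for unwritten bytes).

Fragment 1: offset=18 data="X" -> buffer=??????????????????X
Fragment 2: offset=11 data="iaRtP" -> buffer=???????????iaRtP??X
Fragment 3: offset=6 data="iRv" -> buffer=??????iRv??iaRtP??X
Fragment 4: offset=9 data="Wp" -> buffer=??????iRvWpiaRtP??X
Fragment 5: offset=16 data="bOe" -> buffer=??????iRvWpiaRtPbOe
Fragment 6: offset=0 data="ibLj" -> buffer=ibLj??iRvWpiaRtPbOe
Fragment 7: offset=4 data="mz" -> buffer=ibLjmziRvWpiaRtPbOe
Fragment 8: offset=16 data="Vb" -> buffer=ibLjmziRvWpiaRtPVbe

Answer: ibLjmziRvWpiaRtPVbe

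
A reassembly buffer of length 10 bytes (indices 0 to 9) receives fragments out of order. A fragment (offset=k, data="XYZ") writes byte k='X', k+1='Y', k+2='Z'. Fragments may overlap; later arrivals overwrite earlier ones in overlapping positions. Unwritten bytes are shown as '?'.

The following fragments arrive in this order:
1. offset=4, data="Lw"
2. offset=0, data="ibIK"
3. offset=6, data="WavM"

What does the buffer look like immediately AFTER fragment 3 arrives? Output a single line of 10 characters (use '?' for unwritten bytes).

Fragment 1: offset=4 data="Lw" -> buffer=????Lw????
Fragment 2: offset=0 data="ibIK" -> buffer=ibIKLw????
Fragment 3: offset=6 data="WavM" -> buffer=ibIKLwWavM

Answer: ibIKLwWavM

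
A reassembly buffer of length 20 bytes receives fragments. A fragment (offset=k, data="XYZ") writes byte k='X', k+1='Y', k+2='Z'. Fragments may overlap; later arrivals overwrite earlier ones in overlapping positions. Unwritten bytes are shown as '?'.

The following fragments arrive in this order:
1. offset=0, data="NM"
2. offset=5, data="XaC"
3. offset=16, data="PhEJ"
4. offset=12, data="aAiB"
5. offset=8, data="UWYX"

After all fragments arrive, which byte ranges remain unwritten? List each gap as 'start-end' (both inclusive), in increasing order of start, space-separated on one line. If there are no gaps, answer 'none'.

Fragment 1: offset=0 len=2
Fragment 2: offset=5 len=3
Fragment 3: offset=16 len=4
Fragment 4: offset=12 len=4
Fragment 5: offset=8 len=4
Gaps: 2-4

Answer: 2-4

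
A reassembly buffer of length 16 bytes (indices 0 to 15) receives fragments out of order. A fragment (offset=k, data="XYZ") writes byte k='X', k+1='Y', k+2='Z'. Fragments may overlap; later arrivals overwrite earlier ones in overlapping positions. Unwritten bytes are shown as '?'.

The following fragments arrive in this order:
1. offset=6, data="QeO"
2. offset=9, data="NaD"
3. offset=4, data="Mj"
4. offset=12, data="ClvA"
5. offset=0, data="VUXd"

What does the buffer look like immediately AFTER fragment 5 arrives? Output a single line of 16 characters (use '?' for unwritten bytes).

Fragment 1: offset=6 data="QeO" -> buffer=??????QeO???????
Fragment 2: offset=9 data="NaD" -> buffer=??????QeONaD????
Fragment 3: offset=4 data="Mj" -> buffer=????MjQeONaD????
Fragment 4: offset=12 data="ClvA" -> buffer=????MjQeONaDClvA
Fragment 5: offset=0 data="VUXd" -> buffer=VUXdMjQeONaDClvA

Answer: VUXdMjQeONaDClvA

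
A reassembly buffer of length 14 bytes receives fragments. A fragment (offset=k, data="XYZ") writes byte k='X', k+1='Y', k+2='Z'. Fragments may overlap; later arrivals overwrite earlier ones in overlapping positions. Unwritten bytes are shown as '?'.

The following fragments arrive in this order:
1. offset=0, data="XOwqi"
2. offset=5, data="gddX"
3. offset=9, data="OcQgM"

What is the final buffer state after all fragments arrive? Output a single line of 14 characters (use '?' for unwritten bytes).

Fragment 1: offset=0 data="XOwqi" -> buffer=XOwqi?????????
Fragment 2: offset=5 data="gddX" -> buffer=XOwqigddX?????
Fragment 3: offset=9 data="OcQgM" -> buffer=XOwqigddXOcQgM

Answer: XOwqigddXOcQgM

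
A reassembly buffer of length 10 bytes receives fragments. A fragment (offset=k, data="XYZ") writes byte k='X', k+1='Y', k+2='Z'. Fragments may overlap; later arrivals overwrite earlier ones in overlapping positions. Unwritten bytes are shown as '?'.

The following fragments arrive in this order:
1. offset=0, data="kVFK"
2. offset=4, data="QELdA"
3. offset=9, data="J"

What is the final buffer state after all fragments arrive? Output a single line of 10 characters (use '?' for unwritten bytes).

Fragment 1: offset=0 data="kVFK" -> buffer=kVFK??????
Fragment 2: offset=4 data="QELdA" -> buffer=kVFKQELdA?
Fragment 3: offset=9 data="J" -> buffer=kVFKQELdAJ

Answer: kVFKQELdAJ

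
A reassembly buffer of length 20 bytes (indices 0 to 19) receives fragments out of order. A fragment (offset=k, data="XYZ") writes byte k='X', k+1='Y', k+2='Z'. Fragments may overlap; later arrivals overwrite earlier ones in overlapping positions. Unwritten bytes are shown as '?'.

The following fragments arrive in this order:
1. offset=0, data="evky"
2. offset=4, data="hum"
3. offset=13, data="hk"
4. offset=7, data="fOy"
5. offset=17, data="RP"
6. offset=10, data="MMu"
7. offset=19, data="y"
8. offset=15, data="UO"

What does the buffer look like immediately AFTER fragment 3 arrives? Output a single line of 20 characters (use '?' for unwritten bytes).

Answer: evkyhum??????hk?????

Derivation:
Fragment 1: offset=0 data="evky" -> buffer=evky????????????????
Fragment 2: offset=4 data="hum" -> buffer=evkyhum?????????????
Fragment 3: offset=13 data="hk" -> buffer=evkyhum??????hk?????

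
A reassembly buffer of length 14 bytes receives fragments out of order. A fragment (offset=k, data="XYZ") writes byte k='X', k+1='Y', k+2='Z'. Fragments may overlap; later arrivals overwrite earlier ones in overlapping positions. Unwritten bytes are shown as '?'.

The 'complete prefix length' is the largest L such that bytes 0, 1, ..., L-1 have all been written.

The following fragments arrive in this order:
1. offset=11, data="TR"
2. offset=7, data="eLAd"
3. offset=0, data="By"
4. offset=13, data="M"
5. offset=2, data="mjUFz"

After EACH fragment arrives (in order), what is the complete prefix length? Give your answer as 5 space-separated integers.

Fragment 1: offset=11 data="TR" -> buffer=???????????TR? -> prefix_len=0
Fragment 2: offset=7 data="eLAd" -> buffer=???????eLAdTR? -> prefix_len=0
Fragment 3: offset=0 data="By" -> buffer=By?????eLAdTR? -> prefix_len=2
Fragment 4: offset=13 data="M" -> buffer=By?????eLAdTRM -> prefix_len=2
Fragment 5: offset=2 data="mjUFz" -> buffer=BymjUFzeLAdTRM -> prefix_len=14

Answer: 0 0 2 2 14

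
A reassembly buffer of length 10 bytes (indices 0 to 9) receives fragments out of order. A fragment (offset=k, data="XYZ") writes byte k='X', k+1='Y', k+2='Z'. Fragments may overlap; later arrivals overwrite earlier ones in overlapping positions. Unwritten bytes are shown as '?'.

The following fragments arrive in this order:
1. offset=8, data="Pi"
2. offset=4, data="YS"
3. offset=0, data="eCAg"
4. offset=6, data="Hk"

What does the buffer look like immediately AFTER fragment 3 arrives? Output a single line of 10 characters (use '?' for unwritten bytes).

Fragment 1: offset=8 data="Pi" -> buffer=????????Pi
Fragment 2: offset=4 data="YS" -> buffer=????YS??Pi
Fragment 3: offset=0 data="eCAg" -> buffer=eCAgYS??Pi

Answer: eCAgYS??Pi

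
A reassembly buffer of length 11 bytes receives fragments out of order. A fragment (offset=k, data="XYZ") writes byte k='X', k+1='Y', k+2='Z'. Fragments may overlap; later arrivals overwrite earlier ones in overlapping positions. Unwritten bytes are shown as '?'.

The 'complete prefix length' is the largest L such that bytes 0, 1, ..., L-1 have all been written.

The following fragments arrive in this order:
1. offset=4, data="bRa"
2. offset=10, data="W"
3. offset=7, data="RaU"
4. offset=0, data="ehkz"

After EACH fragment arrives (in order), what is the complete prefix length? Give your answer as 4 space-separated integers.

Answer: 0 0 0 11

Derivation:
Fragment 1: offset=4 data="bRa" -> buffer=????bRa???? -> prefix_len=0
Fragment 2: offset=10 data="W" -> buffer=????bRa???W -> prefix_len=0
Fragment 3: offset=7 data="RaU" -> buffer=????bRaRaUW -> prefix_len=0
Fragment 4: offset=0 data="ehkz" -> buffer=ehkzbRaRaUW -> prefix_len=11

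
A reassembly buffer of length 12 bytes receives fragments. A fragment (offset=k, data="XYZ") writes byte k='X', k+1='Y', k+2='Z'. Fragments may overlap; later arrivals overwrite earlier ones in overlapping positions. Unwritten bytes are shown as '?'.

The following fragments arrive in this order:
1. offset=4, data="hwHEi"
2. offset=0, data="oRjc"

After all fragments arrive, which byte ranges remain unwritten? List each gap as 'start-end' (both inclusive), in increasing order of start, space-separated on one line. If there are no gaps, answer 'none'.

Answer: 9-11

Derivation:
Fragment 1: offset=4 len=5
Fragment 2: offset=0 len=4
Gaps: 9-11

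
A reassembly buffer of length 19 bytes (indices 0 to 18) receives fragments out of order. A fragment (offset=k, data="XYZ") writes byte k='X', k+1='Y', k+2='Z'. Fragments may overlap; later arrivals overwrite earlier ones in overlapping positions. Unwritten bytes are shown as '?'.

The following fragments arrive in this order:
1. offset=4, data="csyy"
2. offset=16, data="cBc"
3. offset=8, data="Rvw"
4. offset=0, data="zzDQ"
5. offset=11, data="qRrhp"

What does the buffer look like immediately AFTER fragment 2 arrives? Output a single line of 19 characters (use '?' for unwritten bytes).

Fragment 1: offset=4 data="csyy" -> buffer=????csyy???????????
Fragment 2: offset=16 data="cBc" -> buffer=????csyy????????cBc

Answer: ????csyy????????cBc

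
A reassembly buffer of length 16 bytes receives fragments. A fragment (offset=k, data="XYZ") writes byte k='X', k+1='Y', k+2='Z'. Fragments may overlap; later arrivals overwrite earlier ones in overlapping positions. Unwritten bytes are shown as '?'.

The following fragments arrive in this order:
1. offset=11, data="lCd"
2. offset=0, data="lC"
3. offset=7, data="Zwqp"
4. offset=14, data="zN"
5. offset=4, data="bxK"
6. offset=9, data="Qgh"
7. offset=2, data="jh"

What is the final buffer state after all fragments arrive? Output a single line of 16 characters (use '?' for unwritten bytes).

Answer: lCjhbxKZwQghCdzN

Derivation:
Fragment 1: offset=11 data="lCd" -> buffer=???????????lCd??
Fragment 2: offset=0 data="lC" -> buffer=lC?????????lCd??
Fragment 3: offset=7 data="Zwqp" -> buffer=lC?????ZwqplCd??
Fragment 4: offset=14 data="zN" -> buffer=lC?????ZwqplCdzN
Fragment 5: offset=4 data="bxK" -> buffer=lC??bxKZwqplCdzN
Fragment 6: offset=9 data="Qgh" -> buffer=lC??bxKZwQghCdzN
Fragment 7: offset=2 data="jh" -> buffer=lCjhbxKZwQghCdzN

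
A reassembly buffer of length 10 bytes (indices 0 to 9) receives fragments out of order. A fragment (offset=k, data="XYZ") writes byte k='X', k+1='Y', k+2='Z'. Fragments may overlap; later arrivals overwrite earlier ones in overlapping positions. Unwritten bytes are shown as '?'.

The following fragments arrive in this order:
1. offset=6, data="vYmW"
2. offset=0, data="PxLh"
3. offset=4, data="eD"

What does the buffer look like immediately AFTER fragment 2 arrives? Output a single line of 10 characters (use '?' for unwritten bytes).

Answer: PxLh??vYmW

Derivation:
Fragment 1: offset=6 data="vYmW" -> buffer=??????vYmW
Fragment 2: offset=0 data="PxLh" -> buffer=PxLh??vYmW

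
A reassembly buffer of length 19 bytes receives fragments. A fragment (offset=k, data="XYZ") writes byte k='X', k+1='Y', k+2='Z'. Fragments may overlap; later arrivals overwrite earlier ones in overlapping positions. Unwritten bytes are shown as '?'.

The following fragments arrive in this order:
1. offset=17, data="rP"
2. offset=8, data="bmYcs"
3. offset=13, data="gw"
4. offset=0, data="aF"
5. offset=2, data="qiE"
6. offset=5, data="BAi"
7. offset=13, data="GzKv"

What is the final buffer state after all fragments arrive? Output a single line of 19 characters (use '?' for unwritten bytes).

Answer: aFqiEBAibmYcsGzKvrP

Derivation:
Fragment 1: offset=17 data="rP" -> buffer=?????????????????rP
Fragment 2: offset=8 data="bmYcs" -> buffer=????????bmYcs????rP
Fragment 3: offset=13 data="gw" -> buffer=????????bmYcsgw??rP
Fragment 4: offset=0 data="aF" -> buffer=aF??????bmYcsgw??rP
Fragment 5: offset=2 data="qiE" -> buffer=aFqiE???bmYcsgw??rP
Fragment 6: offset=5 data="BAi" -> buffer=aFqiEBAibmYcsgw??rP
Fragment 7: offset=13 data="GzKv" -> buffer=aFqiEBAibmYcsGzKvrP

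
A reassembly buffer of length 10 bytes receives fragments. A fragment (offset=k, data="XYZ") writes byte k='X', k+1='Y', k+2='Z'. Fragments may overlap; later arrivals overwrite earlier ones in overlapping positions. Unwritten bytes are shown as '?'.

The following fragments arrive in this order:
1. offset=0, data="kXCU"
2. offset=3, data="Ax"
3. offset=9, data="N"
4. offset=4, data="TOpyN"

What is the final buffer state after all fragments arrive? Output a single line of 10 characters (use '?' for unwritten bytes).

Answer: kXCATOpyNN

Derivation:
Fragment 1: offset=0 data="kXCU" -> buffer=kXCU??????
Fragment 2: offset=3 data="Ax" -> buffer=kXCAx?????
Fragment 3: offset=9 data="N" -> buffer=kXCAx????N
Fragment 4: offset=4 data="TOpyN" -> buffer=kXCATOpyNN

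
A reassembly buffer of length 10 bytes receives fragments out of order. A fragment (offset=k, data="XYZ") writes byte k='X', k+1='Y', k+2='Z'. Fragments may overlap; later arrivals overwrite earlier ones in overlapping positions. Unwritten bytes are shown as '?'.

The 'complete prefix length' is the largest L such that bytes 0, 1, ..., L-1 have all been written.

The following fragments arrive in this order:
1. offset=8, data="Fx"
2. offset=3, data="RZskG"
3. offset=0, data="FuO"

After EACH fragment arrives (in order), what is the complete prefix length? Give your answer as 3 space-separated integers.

Fragment 1: offset=8 data="Fx" -> buffer=????????Fx -> prefix_len=0
Fragment 2: offset=3 data="RZskG" -> buffer=???RZskGFx -> prefix_len=0
Fragment 3: offset=0 data="FuO" -> buffer=FuORZskGFx -> prefix_len=10

Answer: 0 0 10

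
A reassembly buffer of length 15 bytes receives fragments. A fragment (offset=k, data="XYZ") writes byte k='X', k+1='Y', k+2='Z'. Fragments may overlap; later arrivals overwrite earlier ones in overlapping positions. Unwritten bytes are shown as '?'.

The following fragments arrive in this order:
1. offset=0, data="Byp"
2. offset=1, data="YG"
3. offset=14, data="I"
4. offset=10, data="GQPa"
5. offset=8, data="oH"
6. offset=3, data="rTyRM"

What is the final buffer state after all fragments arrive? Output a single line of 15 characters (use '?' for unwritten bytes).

Fragment 1: offset=0 data="Byp" -> buffer=Byp????????????
Fragment 2: offset=1 data="YG" -> buffer=BYG????????????
Fragment 3: offset=14 data="I" -> buffer=BYG???????????I
Fragment 4: offset=10 data="GQPa" -> buffer=BYG???????GQPaI
Fragment 5: offset=8 data="oH" -> buffer=BYG?????oHGQPaI
Fragment 6: offset=3 data="rTyRM" -> buffer=BYGrTyRMoHGQPaI

Answer: BYGrTyRMoHGQPaI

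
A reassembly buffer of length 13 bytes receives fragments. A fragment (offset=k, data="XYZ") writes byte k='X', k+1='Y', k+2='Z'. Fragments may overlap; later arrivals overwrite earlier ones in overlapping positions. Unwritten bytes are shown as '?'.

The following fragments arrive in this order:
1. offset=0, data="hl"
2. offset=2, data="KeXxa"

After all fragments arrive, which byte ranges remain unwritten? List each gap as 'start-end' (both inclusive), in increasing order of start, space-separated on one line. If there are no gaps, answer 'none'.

Answer: 7-12

Derivation:
Fragment 1: offset=0 len=2
Fragment 2: offset=2 len=5
Gaps: 7-12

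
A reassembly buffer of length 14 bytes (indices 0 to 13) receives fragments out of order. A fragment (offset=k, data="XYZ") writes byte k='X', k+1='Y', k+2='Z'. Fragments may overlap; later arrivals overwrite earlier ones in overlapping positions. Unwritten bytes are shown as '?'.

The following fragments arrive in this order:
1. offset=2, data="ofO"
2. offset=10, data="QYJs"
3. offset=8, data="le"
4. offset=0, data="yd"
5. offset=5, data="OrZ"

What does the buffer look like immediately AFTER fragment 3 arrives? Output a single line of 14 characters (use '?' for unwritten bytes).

Fragment 1: offset=2 data="ofO" -> buffer=??ofO?????????
Fragment 2: offset=10 data="QYJs" -> buffer=??ofO?????QYJs
Fragment 3: offset=8 data="le" -> buffer=??ofO???leQYJs

Answer: ??ofO???leQYJs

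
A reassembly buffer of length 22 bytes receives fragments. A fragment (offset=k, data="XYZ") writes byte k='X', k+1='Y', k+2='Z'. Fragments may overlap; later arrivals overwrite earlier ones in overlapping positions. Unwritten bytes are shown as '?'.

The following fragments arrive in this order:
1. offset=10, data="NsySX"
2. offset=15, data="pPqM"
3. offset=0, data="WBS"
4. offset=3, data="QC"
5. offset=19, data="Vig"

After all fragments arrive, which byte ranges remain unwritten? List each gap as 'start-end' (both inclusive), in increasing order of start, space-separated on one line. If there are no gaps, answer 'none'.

Fragment 1: offset=10 len=5
Fragment 2: offset=15 len=4
Fragment 3: offset=0 len=3
Fragment 4: offset=3 len=2
Fragment 5: offset=19 len=3
Gaps: 5-9

Answer: 5-9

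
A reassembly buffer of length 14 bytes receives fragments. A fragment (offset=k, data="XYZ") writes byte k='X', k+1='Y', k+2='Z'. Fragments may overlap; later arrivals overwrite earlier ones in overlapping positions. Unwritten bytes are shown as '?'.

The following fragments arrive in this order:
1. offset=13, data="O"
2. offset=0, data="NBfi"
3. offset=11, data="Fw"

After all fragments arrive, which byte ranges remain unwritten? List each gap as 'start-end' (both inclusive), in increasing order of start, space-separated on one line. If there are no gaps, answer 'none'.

Answer: 4-10

Derivation:
Fragment 1: offset=13 len=1
Fragment 2: offset=0 len=4
Fragment 3: offset=11 len=2
Gaps: 4-10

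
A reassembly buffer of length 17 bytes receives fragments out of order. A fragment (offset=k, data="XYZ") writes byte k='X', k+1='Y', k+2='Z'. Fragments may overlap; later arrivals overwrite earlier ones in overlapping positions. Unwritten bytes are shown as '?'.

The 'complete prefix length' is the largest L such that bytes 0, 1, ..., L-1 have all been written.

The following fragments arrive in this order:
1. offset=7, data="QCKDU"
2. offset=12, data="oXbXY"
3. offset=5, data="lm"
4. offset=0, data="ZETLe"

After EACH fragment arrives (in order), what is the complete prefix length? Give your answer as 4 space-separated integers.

Fragment 1: offset=7 data="QCKDU" -> buffer=???????QCKDU????? -> prefix_len=0
Fragment 2: offset=12 data="oXbXY" -> buffer=???????QCKDUoXbXY -> prefix_len=0
Fragment 3: offset=5 data="lm" -> buffer=?????lmQCKDUoXbXY -> prefix_len=0
Fragment 4: offset=0 data="ZETLe" -> buffer=ZETLelmQCKDUoXbXY -> prefix_len=17

Answer: 0 0 0 17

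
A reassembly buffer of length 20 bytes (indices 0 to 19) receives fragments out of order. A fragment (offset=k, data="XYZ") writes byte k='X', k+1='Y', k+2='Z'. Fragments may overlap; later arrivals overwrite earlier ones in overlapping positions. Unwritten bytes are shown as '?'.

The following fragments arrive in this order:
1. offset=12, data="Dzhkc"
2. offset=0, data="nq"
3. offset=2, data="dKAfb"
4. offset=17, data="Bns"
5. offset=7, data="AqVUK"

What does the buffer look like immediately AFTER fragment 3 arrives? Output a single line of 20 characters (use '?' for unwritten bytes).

Fragment 1: offset=12 data="Dzhkc" -> buffer=????????????Dzhkc???
Fragment 2: offset=0 data="nq" -> buffer=nq??????????Dzhkc???
Fragment 3: offset=2 data="dKAfb" -> buffer=nqdKAfb?????Dzhkc???

Answer: nqdKAfb?????Dzhkc???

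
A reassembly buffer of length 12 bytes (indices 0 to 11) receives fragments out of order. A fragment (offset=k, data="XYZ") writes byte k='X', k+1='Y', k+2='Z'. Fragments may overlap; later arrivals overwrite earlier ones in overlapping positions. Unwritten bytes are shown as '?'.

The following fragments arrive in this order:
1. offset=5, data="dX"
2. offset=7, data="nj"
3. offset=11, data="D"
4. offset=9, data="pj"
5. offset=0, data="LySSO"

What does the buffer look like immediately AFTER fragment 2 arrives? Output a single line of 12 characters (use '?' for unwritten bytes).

Fragment 1: offset=5 data="dX" -> buffer=?????dX?????
Fragment 2: offset=7 data="nj" -> buffer=?????dXnj???

Answer: ?????dXnj???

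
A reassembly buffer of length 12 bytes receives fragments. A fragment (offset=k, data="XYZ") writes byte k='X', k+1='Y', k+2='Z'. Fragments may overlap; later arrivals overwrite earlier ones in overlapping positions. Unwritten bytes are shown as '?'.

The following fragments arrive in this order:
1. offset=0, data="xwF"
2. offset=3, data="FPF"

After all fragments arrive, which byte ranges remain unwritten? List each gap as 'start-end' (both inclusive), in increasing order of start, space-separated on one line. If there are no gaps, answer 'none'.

Answer: 6-11

Derivation:
Fragment 1: offset=0 len=3
Fragment 2: offset=3 len=3
Gaps: 6-11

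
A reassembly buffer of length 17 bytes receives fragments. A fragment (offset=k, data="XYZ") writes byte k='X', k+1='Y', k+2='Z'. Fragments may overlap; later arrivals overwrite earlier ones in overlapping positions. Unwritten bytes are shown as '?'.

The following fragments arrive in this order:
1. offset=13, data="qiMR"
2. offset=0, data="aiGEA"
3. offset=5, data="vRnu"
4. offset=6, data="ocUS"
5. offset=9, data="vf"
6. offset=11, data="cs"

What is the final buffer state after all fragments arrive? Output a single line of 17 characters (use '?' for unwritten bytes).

Fragment 1: offset=13 data="qiMR" -> buffer=?????????????qiMR
Fragment 2: offset=0 data="aiGEA" -> buffer=aiGEA????????qiMR
Fragment 3: offset=5 data="vRnu" -> buffer=aiGEAvRnu????qiMR
Fragment 4: offset=6 data="ocUS" -> buffer=aiGEAvocUS???qiMR
Fragment 5: offset=9 data="vf" -> buffer=aiGEAvocUvf??qiMR
Fragment 6: offset=11 data="cs" -> buffer=aiGEAvocUvfcsqiMR

Answer: aiGEAvocUvfcsqiMR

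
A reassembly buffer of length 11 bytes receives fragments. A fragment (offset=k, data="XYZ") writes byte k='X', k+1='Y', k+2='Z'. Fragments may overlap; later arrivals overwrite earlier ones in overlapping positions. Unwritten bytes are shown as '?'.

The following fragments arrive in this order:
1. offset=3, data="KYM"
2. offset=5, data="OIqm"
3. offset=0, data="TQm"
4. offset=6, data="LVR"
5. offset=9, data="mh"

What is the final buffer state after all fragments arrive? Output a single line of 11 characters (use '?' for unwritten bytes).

Answer: TQmKYOLVRmh

Derivation:
Fragment 1: offset=3 data="KYM" -> buffer=???KYM?????
Fragment 2: offset=5 data="OIqm" -> buffer=???KYOIqm??
Fragment 3: offset=0 data="TQm" -> buffer=TQmKYOIqm??
Fragment 4: offset=6 data="LVR" -> buffer=TQmKYOLVR??
Fragment 5: offset=9 data="mh" -> buffer=TQmKYOLVRmh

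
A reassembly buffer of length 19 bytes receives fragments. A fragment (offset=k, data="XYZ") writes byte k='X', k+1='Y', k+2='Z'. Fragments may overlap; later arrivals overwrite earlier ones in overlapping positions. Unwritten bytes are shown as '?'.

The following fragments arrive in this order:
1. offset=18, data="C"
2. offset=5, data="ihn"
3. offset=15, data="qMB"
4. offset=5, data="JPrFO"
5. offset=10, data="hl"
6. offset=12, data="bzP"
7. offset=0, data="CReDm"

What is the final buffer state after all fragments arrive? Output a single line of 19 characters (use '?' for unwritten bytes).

Fragment 1: offset=18 data="C" -> buffer=??????????????????C
Fragment 2: offset=5 data="ihn" -> buffer=?????ihn??????????C
Fragment 3: offset=15 data="qMB" -> buffer=?????ihn???????qMBC
Fragment 4: offset=5 data="JPrFO" -> buffer=?????JPrFO?????qMBC
Fragment 5: offset=10 data="hl" -> buffer=?????JPrFOhl???qMBC
Fragment 6: offset=12 data="bzP" -> buffer=?????JPrFOhlbzPqMBC
Fragment 7: offset=0 data="CReDm" -> buffer=CReDmJPrFOhlbzPqMBC

Answer: CReDmJPrFOhlbzPqMBC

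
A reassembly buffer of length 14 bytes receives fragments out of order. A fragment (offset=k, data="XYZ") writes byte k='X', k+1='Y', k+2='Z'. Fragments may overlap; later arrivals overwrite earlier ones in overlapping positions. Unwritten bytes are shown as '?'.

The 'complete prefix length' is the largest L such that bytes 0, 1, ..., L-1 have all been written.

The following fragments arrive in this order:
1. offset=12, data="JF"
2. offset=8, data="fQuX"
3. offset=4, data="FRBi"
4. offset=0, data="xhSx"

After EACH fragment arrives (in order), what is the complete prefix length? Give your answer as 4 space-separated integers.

Answer: 0 0 0 14

Derivation:
Fragment 1: offset=12 data="JF" -> buffer=????????????JF -> prefix_len=0
Fragment 2: offset=8 data="fQuX" -> buffer=????????fQuXJF -> prefix_len=0
Fragment 3: offset=4 data="FRBi" -> buffer=????FRBifQuXJF -> prefix_len=0
Fragment 4: offset=0 data="xhSx" -> buffer=xhSxFRBifQuXJF -> prefix_len=14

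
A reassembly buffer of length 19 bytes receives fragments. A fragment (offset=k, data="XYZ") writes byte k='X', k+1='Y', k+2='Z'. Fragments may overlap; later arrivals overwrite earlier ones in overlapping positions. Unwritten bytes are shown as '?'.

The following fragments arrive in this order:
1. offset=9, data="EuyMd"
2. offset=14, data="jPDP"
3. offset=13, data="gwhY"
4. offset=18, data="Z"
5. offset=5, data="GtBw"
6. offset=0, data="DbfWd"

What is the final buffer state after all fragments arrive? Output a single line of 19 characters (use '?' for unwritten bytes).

Fragment 1: offset=9 data="EuyMd" -> buffer=?????????EuyMd?????
Fragment 2: offset=14 data="jPDP" -> buffer=?????????EuyMdjPDP?
Fragment 3: offset=13 data="gwhY" -> buffer=?????????EuyMgwhYP?
Fragment 4: offset=18 data="Z" -> buffer=?????????EuyMgwhYPZ
Fragment 5: offset=5 data="GtBw" -> buffer=?????GtBwEuyMgwhYPZ
Fragment 6: offset=0 data="DbfWd" -> buffer=DbfWdGtBwEuyMgwhYPZ

Answer: DbfWdGtBwEuyMgwhYPZ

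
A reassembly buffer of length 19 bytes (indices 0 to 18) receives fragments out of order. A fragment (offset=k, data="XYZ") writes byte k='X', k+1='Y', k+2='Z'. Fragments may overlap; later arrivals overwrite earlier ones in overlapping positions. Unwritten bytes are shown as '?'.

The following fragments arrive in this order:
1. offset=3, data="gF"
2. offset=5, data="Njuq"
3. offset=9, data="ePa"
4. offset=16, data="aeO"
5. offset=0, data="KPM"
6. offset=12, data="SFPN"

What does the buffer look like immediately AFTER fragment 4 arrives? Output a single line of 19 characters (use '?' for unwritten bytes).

Answer: ???gFNjuqePa????aeO

Derivation:
Fragment 1: offset=3 data="gF" -> buffer=???gF??????????????
Fragment 2: offset=5 data="Njuq" -> buffer=???gFNjuq??????????
Fragment 3: offset=9 data="ePa" -> buffer=???gFNjuqePa???????
Fragment 4: offset=16 data="aeO" -> buffer=???gFNjuqePa????aeO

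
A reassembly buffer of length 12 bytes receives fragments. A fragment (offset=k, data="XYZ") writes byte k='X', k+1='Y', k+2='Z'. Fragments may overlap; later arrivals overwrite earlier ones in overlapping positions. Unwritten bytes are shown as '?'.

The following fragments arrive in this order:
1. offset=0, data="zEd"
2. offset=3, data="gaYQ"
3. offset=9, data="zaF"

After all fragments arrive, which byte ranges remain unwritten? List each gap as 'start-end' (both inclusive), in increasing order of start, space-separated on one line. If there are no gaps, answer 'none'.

Answer: 7-8

Derivation:
Fragment 1: offset=0 len=3
Fragment 2: offset=3 len=4
Fragment 3: offset=9 len=3
Gaps: 7-8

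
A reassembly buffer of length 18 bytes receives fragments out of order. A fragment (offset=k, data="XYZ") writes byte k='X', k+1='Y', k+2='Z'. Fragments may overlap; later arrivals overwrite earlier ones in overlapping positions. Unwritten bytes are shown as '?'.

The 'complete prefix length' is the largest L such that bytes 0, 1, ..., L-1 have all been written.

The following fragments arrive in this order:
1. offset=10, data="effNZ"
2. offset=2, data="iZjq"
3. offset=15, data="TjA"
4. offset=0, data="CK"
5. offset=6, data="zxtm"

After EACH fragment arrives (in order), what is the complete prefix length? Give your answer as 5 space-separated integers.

Answer: 0 0 0 6 18

Derivation:
Fragment 1: offset=10 data="effNZ" -> buffer=??????????effNZ??? -> prefix_len=0
Fragment 2: offset=2 data="iZjq" -> buffer=??iZjq????effNZ??? -> prefix_len=0
Fragment 3: offset=15 data="TjA" -> buffer=??iZjq????effNZTjA -> prefix_len=0
Fragment 4: offset=0 data="CK" -> buffer=CKiZjq????effNZTjA -> prefix_len=6
Fragment 5: offset=6 data="zxtm" -> buffer=CKiZjqzxtmeffNZTjA -> prefix_len=18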